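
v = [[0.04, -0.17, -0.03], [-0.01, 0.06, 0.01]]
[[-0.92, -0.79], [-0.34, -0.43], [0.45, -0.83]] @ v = [[-0.03, 0.11, 0.02], [-0.01, 0.03, 0.01], [0.03, -0.13, -0.02]]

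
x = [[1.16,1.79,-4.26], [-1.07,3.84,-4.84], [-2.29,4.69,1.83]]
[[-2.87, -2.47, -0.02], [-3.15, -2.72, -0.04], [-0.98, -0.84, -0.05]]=x @ [[-0.47, -0.40, -0.00], [-0.56, -0.48, -0.01], [0.31, 0.27, 0.00]]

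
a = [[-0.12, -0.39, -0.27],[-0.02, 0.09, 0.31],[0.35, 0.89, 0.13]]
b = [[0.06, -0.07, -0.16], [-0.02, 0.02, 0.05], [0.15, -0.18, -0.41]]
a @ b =[[-0.04,0.05,0.11], [0.04,-0.05,-0.12], [0.02,-0.03,-0.06]]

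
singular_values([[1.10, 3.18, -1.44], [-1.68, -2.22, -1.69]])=[4.32, 2.32]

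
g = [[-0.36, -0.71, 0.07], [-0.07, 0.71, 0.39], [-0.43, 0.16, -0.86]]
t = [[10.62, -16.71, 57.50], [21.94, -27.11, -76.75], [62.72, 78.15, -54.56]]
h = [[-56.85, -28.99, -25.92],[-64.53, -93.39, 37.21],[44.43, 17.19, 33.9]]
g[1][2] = 0.392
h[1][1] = -93.39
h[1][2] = 37.21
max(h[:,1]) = 17.19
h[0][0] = -56.85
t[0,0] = 10.62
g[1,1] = 0.706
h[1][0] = -64.53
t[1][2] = -76.75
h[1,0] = -64.53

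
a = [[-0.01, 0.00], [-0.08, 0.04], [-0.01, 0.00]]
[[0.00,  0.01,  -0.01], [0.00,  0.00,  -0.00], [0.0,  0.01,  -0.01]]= a @ [[-0.19, -1.21, 0.71], [-0.37, -2.33, 1.36]]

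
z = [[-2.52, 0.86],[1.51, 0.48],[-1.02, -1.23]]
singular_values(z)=[3.11, 1.57]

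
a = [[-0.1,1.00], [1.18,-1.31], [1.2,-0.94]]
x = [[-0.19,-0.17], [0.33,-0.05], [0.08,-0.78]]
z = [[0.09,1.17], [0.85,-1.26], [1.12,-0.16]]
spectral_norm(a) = 2.45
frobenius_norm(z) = 2.23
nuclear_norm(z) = 3.04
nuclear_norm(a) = 3.10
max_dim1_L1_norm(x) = 0.86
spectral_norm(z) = 1.93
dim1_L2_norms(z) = [1.17, 1.52, 1.13]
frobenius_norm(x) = 0.89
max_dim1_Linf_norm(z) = 1.26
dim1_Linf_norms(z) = [1.17, 1.26, 1.12]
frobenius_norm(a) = 2.54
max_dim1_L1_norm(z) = 2.11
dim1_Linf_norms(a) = [1.0, 1.31, 1.2]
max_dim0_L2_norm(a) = 1.9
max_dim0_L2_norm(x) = 0.8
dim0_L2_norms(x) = [0.39, 0.8]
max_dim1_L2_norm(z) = 1.52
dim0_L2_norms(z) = [1.41, 1.73]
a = x + z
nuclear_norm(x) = 1.19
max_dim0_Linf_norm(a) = 1.31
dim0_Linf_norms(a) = [1.2, 1.31]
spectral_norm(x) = 0.80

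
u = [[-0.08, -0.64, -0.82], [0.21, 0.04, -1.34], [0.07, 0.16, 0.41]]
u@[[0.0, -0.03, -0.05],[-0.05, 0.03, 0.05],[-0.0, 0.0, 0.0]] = [[0.03, -0.02, -0.03], [-0.0, -0.01, -0.01], [-0.01, 0.0, 0.0]]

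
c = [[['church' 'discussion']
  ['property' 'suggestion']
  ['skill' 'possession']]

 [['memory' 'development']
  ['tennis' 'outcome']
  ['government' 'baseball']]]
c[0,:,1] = ['discussion', 'suggestion', 'possession']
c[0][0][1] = 'discussion'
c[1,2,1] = 'baseball'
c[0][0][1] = 'discussion'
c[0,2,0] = 'skill'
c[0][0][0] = 'church'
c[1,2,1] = 'baseball'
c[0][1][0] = 'property'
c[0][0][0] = 'church'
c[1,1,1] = 'outcome'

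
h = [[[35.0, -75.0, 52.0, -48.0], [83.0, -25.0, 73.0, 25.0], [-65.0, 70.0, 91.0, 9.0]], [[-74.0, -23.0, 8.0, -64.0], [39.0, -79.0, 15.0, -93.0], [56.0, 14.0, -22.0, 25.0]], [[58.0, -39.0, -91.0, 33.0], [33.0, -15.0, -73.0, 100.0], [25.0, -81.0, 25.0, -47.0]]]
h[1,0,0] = -74.0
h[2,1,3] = 100.0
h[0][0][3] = -48.0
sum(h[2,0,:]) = -39.0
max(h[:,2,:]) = 91.0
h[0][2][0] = -65.0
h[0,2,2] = 91.0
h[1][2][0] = 56.0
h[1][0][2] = 8.0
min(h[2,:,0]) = 25.0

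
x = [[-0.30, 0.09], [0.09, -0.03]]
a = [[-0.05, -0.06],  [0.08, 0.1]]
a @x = [[0.01, -0.00], [-0.02, 0.00]]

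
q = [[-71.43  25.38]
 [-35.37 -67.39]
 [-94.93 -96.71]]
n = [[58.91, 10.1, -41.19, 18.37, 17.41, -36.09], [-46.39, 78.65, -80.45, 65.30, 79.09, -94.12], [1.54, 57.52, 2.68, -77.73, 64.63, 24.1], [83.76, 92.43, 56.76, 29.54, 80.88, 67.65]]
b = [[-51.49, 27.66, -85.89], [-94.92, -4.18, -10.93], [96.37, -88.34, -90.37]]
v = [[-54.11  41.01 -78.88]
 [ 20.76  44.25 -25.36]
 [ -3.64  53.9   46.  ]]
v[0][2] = -78.88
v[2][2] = 46.0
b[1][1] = -4.18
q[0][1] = 25.38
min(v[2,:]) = -3.64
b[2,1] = -88.34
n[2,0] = 1.54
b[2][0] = 96.37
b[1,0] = -94.92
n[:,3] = [18.37, 65.3, -77.73, 29.54]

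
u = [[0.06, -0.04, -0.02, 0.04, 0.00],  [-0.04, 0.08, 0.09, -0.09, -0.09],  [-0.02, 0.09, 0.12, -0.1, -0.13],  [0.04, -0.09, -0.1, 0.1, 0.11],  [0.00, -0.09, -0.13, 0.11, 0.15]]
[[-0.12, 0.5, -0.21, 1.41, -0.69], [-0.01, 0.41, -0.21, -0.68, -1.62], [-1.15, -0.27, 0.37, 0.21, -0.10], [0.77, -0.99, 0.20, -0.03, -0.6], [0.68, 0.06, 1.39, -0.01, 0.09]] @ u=[[0.03, -0.04, -0.03, 0.04, 0.03], [-0.04, 0.22, 0.29, -0.26, -0.33], [-0.06, 0.05, 0.04, -0.05, -0.02], [0.08, -0.04, 0.0, 0.03, -0.03], [0.01, 0.1, 0.15, -0.11, -0.17]]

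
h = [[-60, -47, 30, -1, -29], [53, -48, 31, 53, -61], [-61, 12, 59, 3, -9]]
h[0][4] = -29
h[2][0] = -61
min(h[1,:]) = -61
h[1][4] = -61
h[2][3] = 3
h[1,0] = 53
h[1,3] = 53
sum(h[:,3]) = 55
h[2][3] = 3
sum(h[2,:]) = 4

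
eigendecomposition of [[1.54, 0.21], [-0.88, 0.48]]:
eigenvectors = [[0.69, -0.24], [-0.72, 0.97]]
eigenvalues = [1.32, 0.7]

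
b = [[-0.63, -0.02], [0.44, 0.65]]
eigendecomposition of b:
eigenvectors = [[-0.95,0.02], [0.33,-1.0]]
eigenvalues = [-0.62, 0.64]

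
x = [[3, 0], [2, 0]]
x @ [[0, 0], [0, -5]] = [[0, 0], [0, 0]]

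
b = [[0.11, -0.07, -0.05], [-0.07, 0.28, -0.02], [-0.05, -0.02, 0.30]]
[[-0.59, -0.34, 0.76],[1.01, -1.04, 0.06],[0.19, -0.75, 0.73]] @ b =[[-0.08, -0.07, 0.26], [0.18, -0.36, -0.01], [0.04, -0.24, 0.22]]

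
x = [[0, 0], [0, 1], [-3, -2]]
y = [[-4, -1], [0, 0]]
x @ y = [[0, 0], [0, 0], [12, 3]]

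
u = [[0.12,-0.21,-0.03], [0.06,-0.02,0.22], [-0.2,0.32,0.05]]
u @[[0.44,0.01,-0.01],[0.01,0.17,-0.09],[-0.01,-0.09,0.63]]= [[0.05, -0.03, -0.00], [0.02, -0.02, 0.14], [-0.09, 0.05, 0.0]]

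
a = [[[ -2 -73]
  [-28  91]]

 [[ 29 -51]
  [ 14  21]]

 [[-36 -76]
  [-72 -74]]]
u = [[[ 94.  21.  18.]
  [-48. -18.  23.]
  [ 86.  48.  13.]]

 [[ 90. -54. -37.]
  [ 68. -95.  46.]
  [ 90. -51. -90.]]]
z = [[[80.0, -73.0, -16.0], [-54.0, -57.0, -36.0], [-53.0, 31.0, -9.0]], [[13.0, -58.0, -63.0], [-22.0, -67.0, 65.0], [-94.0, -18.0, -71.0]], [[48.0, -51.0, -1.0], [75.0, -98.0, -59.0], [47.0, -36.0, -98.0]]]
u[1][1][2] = 46.0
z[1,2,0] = -94.0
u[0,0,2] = 18.0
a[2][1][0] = -72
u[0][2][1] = 48.0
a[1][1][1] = 21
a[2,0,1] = -76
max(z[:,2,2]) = -9.0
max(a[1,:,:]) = 29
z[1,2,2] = -71.0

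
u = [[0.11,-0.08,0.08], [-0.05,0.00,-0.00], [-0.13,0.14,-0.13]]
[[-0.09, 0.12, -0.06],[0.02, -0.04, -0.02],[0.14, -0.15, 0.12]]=u @ [[-0.34, 0.72, 0.38], [0.75, 0.22, 0.62], [0.1, 0.7, -0.65]]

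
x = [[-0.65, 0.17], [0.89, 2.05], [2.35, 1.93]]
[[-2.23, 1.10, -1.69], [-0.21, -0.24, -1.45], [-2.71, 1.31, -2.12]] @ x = [[-1.54, -1.39], [-3.48, -3.33], [-2.05, -1.87]]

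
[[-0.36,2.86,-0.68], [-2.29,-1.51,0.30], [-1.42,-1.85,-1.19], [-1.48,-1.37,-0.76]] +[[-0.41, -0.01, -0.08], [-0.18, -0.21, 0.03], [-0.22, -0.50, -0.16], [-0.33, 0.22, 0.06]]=[[-0.77, 2.85, -0.76], [-2.47, -1.72, 0.33], [-1.64, -2.35, -1.35], [-1.81, -1.15, -0.7]]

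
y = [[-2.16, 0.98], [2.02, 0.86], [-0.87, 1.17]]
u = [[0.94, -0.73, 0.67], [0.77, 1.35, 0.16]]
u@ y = [[-4.09, 1.08], [0.92, 2.10]]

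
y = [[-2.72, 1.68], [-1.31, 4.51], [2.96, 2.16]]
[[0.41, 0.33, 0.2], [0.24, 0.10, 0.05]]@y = [[-0.96,2.61],[-0.64,0.96]]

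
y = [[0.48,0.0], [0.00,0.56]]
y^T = [[0.48, 0.00],[0.0, 0.56]]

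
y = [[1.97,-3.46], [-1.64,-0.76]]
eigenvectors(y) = [[0.93,0.64], [-0.37,0.77]]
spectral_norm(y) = 3.99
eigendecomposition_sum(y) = [[2.51, -2.11], [-1.00, 0.84]] + [[-0.54, -1.35], [-0.64, -1.60]]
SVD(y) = [[1.0, -0.05], [-0.05, -1.0]] @ diag([3.9851165723328554, 1.7995960393705128]) @ [[0.51, -0.86], [0.86, 0.51]]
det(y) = -7.17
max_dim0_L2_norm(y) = 3.54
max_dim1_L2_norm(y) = 3.98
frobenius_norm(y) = 4.37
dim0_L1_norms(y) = [3.61, 4.22]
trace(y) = 1.21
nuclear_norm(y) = 5.78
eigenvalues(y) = [3.35, -2.14]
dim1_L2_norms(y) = [3.98, 1.81]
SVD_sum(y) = [[2.04,  -3.42],[-0.1,  0.16]] + [[-0.07, -0.04],[-1.54, -0.92]]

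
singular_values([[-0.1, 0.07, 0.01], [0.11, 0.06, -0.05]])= [0.16, 0.1]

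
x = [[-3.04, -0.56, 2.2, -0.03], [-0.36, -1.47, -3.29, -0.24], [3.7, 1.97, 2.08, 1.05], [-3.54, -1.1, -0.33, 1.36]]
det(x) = 15.38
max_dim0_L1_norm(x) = 10.64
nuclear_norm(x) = 13.04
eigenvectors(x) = [[0.74+0.00j,0.36+0.00j,(0.15+0.26j),(0.15-0.26j)], [-0.38+0.00j,-0.92+0.00j,-0.26-0.47j,(-0.26+0.47j)], [-0.40+0.00j,0.12+0.00j,0.14+0.53j,0.14-0.53j], [(0.39+0j),(0.13+0j),(-0.57+0j),-0.57-0.00j]]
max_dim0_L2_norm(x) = 5.97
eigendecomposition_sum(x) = [[(-4.3+0j),-1.61-0.00j,0.68-0.00j,-0.23-0.00j],[(2.22-0j),(0.83+0j),(-0.35+0j),0.12+0.00j],[(2.31-0j),0.86+0.00j,(-0.36+0j),(0.12+0j)],[-2.26+0.00j,-0.85-0.00j,(0.36-0j),-0.12-0.00j]] + [[0.44+0.00j, (0.53-0j), 0.26-0.00j, (-0.06-0j)], [-1.15-0.00j, -1.38+0.00j, -0.66+0.00j, 0.15+0.00j], [(0.15+0j), 0.18-0.00j, (0.09-0j), -0.02-0.00j], [0.16+0.00j, (0.2-0j), (0.09-0j), (-0.02-0j)]] + [[0.41+0.20j, 0.26-0.01j, 0.63-0.13j, 0.13-0.53j], [(-0.72-0.37j), (-0.46+0.01j), -1.14+0.21j, (-0.25+0.93j)], [(0.62+0.54j), 0.46+0.09j, 1.18+0.06j, (0.47-0.87j)], [(-0.72+0.48j), (-0.22+0.44j), -0.39+1.18j, 0.75+0.72j]] + [[(0.41-0.2j),  0.26+0.01j,  0.63+0.13j,  0.13+0.53j], [(-0.72+0.37j),  (-0.46-0.01j),  -1.14-0.21j,  -0.25-0.93j], [(0.62-0.54j),  (0.46-0.09j),  (1.18-0.06j),  (0.47+0.87j)], [-0.72-0.48j,  (-0.22-0.44j),  -0.39-1.18j,  0.75-0.72j]]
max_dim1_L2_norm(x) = 4.8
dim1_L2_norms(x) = [3.79, 3.63, 4.8, 3.96]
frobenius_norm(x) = 8.14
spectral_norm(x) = 6.54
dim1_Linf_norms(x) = [3.04, 3.29, 3.7, 3.54]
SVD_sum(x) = [[-2.00,-0.91,-0.62,-0.02], [-1.58,-0.71,-0.49,-0.02], [4.03,1.83,1.26,0.04], [-3.17,-1.44,-0.99,-0.04]] + [[-1.09, 0.56, 2.68, 0.45], [1.15, -0.59, -2.82, -0.47], [-0.38, 0.19, 0.93, 0.16], [-0.37, 0.19, 0.90, 0.15]] + [[-0.00, -0.04, 0.09, -0.48], [0.00, 0.02, -0.04, 0.22], [0.01, 0.07, -0.15, 0.83], [0.01, 0.1, -0.23, 1.25]] + [[0.06, -0.17, 0.06, 0.02], [0.07, -0.19, 0.06, 0.03], [0.04, -0.12, 0.04, 0.02], [-0.02, 0.05, -0.02, -0.01]]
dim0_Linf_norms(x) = [3.7, 1.97, 3.29, 1.36]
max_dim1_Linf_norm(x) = 3.7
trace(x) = -1.07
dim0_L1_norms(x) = [10.64, 5.1, 7.9, 2.68]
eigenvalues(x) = [(-3.95+0j), (-0.87+0j), (1.87+1j), (1.87-1j)]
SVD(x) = [[-0.35, 0.65, -0.30, 0.60], [-0.28, -0.69, 0.14, 0.66], [0.7, 0.23, 0.52, 0.42], [-0.55, 0.22, 0.79, -0.17]] @ diag([6.535588801602305, 4.562315363546626, 1.6244122591646009, 0.31755684875742385]) @ [[0.88, 0.40, 0.27, 0.01], [-0.37, 0.19, 0.9, 0.15], [0.01, 0.08, -0.18, 0.98], [0.31, -0.89, 0.29, 0.12]]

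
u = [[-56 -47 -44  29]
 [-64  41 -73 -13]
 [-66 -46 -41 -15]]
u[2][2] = -41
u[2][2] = -41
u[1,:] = [-64, 41, -73, -13]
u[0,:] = [-56, -47, -44, 29]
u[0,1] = -47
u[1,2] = -73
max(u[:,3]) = 29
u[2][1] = -46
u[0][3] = 29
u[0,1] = -47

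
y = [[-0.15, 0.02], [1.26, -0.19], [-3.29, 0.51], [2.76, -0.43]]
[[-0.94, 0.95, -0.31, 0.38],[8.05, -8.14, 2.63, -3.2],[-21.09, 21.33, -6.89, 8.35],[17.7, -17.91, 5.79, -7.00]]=y @ [[5.55, -5.54, 1.74, -2.54], [-5.55, 6.09, -2.29, -0.02]]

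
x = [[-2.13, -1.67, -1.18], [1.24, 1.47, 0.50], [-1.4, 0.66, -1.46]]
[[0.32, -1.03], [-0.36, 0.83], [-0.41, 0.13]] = x@[[-0.19, 0.21], [-0.21, 0.42], [0.37, -0.1]]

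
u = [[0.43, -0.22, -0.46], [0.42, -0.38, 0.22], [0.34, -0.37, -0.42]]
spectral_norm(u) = 0.98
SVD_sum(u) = [[0.43,  -0.35,  -0.32], [0.26,  -0.21,  -0.19], [0.43,  -0.35,  -0.32]] + [[-0.06, 0.07, -0.15], [0.16, -0.18, 0.41], [-0.04, 0.04, -0.09]] + [[0.05,0.06,0.01], [0.01,0.01,0.0], [-0.06,-0.07,-0.01]]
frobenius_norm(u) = 1.11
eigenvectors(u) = [[0.80+0.00j,0.06+0.41j,0.06-0.41j], [0.59+0.00j,0.69+0.00j,0.69-0.00j], [(0.08+0j),(0.15+0.58j),0.15-0.58j]]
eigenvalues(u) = [(0.22+0j), (-0.29+0.43j), (-0.29-0.43j)]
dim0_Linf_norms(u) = [0.43, 0.38, 0.46]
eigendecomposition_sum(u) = [[(0.23+0j), (0.01-0j), (-0.16-0j)], [(0.17+0j), 0.01-0.00j, -0.12-0.00j], [0.02+0.00j, 0.00-0.00j, -0.02-0.00j]] + [[(0.1+0.06j), -0.12-0.10j, -0.15+0.12j], [0.13-0.15j, (-0.2+0.17j), 0.17+0.28j], [(0.16+0.07j), -0.19-0.13j, (-0.2+0.2j)]] + [[0.10-0.06j, -0.12+0.10j, (-0.15-0.12j)], [(0.13+0.15j), (-0.2-0.17j), (0.17-0.28j)], [(0.16-0.07j), (-0.19+0.13j), -0.20-0.20j]]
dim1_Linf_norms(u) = [0.46, 0.42, 0.42]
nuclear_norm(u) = 1.62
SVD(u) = [[-0.65,  0.33,  -0.68],[-0.39,  -0.92,  -0.08],[-0.65,  0.21,  0.73]] @ diag([0.9814210306336062, 0.515306272449957, 0.11946633920816946]) @ [[-0.68, 0.54, 0.50], [-0.33, 0.38, -0.86], [-0.66, -0.75, -0.08]]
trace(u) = -0.37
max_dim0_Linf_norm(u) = 0.46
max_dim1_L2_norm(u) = 0.67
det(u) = 0.06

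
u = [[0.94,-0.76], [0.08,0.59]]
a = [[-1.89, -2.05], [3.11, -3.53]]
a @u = [[-1.94, 0.23],[2.64, -4.45]]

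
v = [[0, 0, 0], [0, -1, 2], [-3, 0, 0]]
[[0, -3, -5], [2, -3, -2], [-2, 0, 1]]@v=[[15, 3, -6], [6, 3, -6], [-3, 0, 0]]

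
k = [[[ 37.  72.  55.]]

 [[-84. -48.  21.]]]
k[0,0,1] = 72.0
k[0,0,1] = 72.0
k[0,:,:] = [[37.0, 72.0, 55.0]]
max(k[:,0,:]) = 72.0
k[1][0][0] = -84.0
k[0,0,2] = 55.0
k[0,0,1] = 72.0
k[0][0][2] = 55.0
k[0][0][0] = 37.0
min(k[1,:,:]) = -84.0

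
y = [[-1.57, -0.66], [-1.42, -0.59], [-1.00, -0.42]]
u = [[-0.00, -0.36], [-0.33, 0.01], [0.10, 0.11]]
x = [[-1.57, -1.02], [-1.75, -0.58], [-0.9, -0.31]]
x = u + y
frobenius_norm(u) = 0.51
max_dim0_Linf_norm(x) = 1.75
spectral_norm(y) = 2.54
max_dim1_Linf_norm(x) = 1.75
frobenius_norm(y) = 2.54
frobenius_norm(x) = 2.79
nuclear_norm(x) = 3.12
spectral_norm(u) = 0.38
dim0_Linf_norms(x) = [1.75, 1.02]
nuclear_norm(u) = 0.72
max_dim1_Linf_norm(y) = 1.57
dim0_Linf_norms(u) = [0.33, 0.36]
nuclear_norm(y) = 2.54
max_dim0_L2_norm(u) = 0.38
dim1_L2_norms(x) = [1.87, 1.84, 0.95]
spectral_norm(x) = 2.77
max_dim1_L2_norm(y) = 1.7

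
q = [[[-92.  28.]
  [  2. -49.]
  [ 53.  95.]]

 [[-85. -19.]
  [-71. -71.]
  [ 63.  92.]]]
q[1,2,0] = 63.0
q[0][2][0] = 53.0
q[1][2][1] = 92.0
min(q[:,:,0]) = -92.0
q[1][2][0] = 63.0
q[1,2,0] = 63.0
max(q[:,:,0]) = 63.0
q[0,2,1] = 95.0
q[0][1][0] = 2.0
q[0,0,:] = [-92.0, 28.0]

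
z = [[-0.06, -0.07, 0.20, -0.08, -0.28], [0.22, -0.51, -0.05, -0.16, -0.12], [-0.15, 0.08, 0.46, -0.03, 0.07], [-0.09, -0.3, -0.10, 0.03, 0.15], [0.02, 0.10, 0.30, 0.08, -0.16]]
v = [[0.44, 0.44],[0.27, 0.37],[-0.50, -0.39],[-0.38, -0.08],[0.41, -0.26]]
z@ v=[[-0.23,-0.05], [-0.0,-0.03], [-0.23,-0.23], [-0.02,-0.15], [-0.21,-0.04]]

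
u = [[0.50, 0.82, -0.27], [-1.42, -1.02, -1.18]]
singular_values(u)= [2.2, 0.78]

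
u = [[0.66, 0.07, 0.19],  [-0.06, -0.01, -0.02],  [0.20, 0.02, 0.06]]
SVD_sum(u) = [[0.66, 0.07, 0.19], [-0.06, -0.01, -0.02], [0.2, 0.02, 0.06]] + [[0.00, -0.0, -0.0],[0.0, -0.0, -0.0],[-0.0, 0.0, 0.00]] + [[0.0, 0.0, -0.00], [-0.0, -0.0, 0.0], [-0.00, -0.0, 0.00]]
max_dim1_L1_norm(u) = 0.92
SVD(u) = [[-0.95,-0.11,-0.28],  [0.09,-0.99,0.10],  [-0.29,0.07,0.95]] @ diag([0.7243440931522968, 0.004395626056753815, 0.002512605608923786]) @ [[-0.96, -0.1, -0.28], [-0.25, 0.77, 0.58], [-0.15, -0.63, 0.76]]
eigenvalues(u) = [0.71, 0.0, -0.0]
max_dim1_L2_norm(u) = 0.69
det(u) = -0.00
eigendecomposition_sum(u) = [[0.66,0.07,0.19], [-0.06,-0.01,-0.02], [0.2,0.02,0.06]] + [[0.00, 0.0, -0.00], [0.0, 0.00, -0.0], [-0.0, -0.0, 0.0]] + [[-0.00, 0.00, 0.0],[0.0, -0.00, -0.0],[0.0, -0.0, -0.0]]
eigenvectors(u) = [[-0.95, 0.22, -0.15], [0.09, 0.38, 0.98], [-0.29, -0.90, 0.15]]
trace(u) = 0.71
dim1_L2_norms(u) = [0.69, 0.06, 0.21]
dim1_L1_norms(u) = [0.92, 0.09, 0.28]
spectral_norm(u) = 0.72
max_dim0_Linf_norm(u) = 0.66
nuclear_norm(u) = 0.73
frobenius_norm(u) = 0.72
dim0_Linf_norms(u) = [0.66, 0.07, 0.19]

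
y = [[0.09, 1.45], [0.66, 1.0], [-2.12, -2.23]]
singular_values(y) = [3.5, 0.88]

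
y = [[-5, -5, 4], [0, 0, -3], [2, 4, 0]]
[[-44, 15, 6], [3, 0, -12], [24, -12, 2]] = y@[[4, 0, 3], [4, -3, -1], [-1, 0, 4]]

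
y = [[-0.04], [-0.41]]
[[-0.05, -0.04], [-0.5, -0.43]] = y@[[1.22, 1.05]]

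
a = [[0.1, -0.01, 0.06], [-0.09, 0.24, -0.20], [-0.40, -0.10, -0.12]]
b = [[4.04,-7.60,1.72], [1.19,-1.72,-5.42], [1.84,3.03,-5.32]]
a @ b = [[0.5, -0.56, -0.09], [-0.45, -0.33, -0.39], [-1.96, 2.85, 0.49]]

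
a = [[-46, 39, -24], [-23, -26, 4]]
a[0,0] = -46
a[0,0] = -46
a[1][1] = -26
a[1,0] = -23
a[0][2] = -24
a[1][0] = -23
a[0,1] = 39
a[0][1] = 39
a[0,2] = -24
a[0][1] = 39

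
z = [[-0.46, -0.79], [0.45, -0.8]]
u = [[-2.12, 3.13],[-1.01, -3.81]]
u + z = [[-2.58, 2.34], [-0.56, -4.61]]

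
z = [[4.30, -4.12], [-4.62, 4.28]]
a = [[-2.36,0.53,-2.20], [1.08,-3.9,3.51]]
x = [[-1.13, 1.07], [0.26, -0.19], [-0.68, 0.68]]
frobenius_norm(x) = 1.86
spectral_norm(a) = 5.91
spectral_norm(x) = 1.86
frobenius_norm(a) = 6.28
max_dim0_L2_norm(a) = 4.14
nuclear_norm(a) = 8.02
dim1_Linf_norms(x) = [1.13, 0.26, 0.68]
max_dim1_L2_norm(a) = 5.36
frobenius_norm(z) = 8.67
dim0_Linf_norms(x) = [1.13, 1.07]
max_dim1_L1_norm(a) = 8.49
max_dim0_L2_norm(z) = 6.31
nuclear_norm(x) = 1.90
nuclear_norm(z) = 8.74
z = a @ x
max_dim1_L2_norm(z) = 6.3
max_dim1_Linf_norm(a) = 3.9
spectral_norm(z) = 8.67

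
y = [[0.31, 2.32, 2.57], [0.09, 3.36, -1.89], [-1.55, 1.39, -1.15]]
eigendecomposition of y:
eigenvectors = [[(0.78+0j), 0.78-0.00j, 0.62+0.00j], [(-0.17+0.18j), (-0.17-0.18j), (0.78+0j)], [-0.07+0.57j, (-0.07-0.57j), 0.03+0.00j]]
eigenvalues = [(-0.42+2.42j), (-0.42-2.42j), (3.36+0j)]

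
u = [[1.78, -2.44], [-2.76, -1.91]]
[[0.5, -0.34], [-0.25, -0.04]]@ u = [[1.83,-0.57], [-0.33,0.69]]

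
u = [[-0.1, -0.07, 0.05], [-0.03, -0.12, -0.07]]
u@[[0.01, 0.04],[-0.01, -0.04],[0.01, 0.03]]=[[0.00, 0.0],[0.0, 0.00]]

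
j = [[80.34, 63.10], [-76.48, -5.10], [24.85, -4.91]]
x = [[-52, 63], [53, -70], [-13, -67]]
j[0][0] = 80.34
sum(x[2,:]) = -80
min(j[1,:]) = -76.48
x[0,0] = -52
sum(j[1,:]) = -81.58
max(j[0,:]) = 80.34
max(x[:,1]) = 63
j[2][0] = 24.85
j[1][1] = -5.1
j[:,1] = [63.1, -5.1, -4.91]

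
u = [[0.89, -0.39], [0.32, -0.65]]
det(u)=-0.454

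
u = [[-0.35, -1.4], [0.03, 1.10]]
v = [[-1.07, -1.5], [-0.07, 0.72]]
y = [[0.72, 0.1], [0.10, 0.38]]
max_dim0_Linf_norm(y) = 0.72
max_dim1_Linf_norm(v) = 1.5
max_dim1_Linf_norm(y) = 0.72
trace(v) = -0.35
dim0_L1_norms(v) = [1.14, 2.22]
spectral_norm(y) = 0.75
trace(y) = 1.10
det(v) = -0.88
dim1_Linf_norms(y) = [0.72, 0.38]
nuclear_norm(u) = 1.99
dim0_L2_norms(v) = [1.07, 1.66]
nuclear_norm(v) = 2.38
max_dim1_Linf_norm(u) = 1.4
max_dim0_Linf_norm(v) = 1.5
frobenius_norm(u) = 1.81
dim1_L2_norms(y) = [0.73, 0.39]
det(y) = 0.26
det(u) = -0.34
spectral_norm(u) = 1.80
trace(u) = 0.75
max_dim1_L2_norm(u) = 1.44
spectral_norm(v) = 1.93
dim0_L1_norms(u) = [0.38, 2.5]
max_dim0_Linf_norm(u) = 1.4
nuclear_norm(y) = 1.10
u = v + y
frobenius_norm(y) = 0.83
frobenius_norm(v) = 1.98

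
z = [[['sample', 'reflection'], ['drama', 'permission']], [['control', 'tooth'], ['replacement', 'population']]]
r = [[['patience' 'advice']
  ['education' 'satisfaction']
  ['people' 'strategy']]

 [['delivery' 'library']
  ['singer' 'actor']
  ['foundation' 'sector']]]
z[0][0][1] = 'reflection'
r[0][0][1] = 'advice'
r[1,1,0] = 'singer'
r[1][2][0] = 'foundation'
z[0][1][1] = 'permission'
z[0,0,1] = 'reflection'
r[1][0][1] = 'library'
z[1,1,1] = 'population'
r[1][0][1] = 'library'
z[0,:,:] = [['sample', 'reflection'], ['drama', 'permission']]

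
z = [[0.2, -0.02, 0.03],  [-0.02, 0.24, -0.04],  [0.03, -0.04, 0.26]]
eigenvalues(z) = [0.3, 0.19, 0.21]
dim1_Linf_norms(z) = [0.2, 0.24, 0.26]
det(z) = 0.01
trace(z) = 0.70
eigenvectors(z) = [[0.33, -0.94, 0.11], [-0.57, -0.11, 0.81], [0.75, 0.33, 0.57]]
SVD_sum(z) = [[0.03, -0.06, 0.07], [-0.06, 0.1, -0.13], [0.07, -0.13, 0.17]] + [[0.00, 0.02, 0.01], [0.02, 0.14, 0.10], [0.01, 0.10, 0.07]] + [[0.16, 0.02, -0.06], [0.02, 0.00, -0.01], [-0.06, -0.01, 0.02]]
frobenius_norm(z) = 0.41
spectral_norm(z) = 0.30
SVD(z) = [[-0.33, -0.11, -0.94],[0.57, -0.81, -0.11],[-0.75, -0.57, 0.33]] @ diag([0.3037055657445671, 0.2090625738524334, 0.1872318604029996]) @ [[-0.33, 0.57, -0.75], [-0.11, -0.81, -0.57], [-0.94, -0.11, 0.33]]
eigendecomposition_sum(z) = [[0.03, -0.06, 0.07], [-0.06, 0.10, -0.13], [0.07, -0.13, 0.17]] + [[0.16, 0.02, -0.06], [0.02, 0.0, -0.01], [-0.06, -0.01, 0.02]] + [[0.00, 0.02, 0.01], [0.02, 0.14, 0.1], [0.01, 0.1, 0.07]]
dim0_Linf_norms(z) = [0.2, 0.24, 0.26]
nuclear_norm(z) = 0.70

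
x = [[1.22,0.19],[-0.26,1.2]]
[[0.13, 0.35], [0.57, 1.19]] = x @ [[0.03, 0.13], [0.48, 1.02]]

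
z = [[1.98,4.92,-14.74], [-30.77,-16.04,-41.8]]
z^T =[[1.98, -30.77], [4.92, -16.04], [-14.74, -41.80]]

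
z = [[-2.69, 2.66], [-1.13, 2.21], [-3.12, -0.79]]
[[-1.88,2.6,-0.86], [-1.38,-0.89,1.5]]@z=[[4.8, 1.42], [0.04, -6.82]]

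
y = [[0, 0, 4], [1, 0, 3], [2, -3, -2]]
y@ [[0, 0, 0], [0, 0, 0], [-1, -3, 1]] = [[-4, -12, 4], [-3, -9, 3], [2, 6, -2]]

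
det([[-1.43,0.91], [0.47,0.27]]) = -0.814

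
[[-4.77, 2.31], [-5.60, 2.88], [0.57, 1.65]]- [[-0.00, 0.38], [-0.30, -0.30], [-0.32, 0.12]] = [[-4.77, 1.93], [-5.3, 3.18], [0.89, 1.53]]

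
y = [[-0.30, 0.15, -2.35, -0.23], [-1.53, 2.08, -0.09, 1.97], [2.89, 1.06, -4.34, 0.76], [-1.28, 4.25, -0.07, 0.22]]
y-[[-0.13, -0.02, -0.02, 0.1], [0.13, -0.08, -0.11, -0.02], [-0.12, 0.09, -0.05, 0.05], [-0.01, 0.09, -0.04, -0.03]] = [[-0.17,0.17,-2.33,-0.33], [-1.66,2.16,0.02,1.99], [3.01,0.97,-4.29,0.71], [-1.27,4.16,-0.03,0.25]]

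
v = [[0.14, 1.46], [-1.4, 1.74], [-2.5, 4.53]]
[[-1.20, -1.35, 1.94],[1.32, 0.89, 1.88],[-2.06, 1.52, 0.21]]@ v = [[-3.13, 4.69], [-5.76, 11.99], [-2.94, 0.59]]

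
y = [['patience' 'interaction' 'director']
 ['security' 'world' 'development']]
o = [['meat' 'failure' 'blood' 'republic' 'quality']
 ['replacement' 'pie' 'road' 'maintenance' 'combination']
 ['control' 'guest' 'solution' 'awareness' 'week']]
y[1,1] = 'world'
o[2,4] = 'week'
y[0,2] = 'director'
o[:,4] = ['quality', 'combination', 'week']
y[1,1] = 'world'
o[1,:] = ['replacement', 'pie', 'road', 'maintenance', 'combination']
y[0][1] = 'interaction'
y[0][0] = 'patience'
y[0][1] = 'interaction'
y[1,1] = 'world'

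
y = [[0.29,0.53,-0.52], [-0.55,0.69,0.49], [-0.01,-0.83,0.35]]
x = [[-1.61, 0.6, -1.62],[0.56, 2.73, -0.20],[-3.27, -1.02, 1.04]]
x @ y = [[-0.78, 0.91, 0.56], [-1.34, 2.35, 0.98], [-0.4, -3.3, 1.56]]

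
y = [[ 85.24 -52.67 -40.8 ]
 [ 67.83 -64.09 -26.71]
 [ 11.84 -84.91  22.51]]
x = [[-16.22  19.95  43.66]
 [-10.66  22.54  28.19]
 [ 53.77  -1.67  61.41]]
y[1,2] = -26.71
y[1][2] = -26.71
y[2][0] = 11.84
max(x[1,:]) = 28.19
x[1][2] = 28.19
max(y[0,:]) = 85.24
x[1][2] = 28.19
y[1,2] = -26.71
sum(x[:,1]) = 40.81999999999999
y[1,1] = -64.09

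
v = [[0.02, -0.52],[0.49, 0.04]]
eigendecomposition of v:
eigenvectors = [[(0.72+0j), (0.72-0j)],[-0.01-0.70j, -0.01+0.70j]]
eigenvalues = [(0.03+0.5j), (0.03-0.5j)]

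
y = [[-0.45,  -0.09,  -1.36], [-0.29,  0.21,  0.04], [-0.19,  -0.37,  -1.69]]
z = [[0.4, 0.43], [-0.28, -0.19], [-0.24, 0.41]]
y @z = [[0.17, -0.73], [-0.18, -0.15], [0.43, -0.7]]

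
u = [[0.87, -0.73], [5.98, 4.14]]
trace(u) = 5.01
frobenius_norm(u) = 7.36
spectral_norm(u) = 7.28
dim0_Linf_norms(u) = [5.98, 4.14]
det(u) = 7.97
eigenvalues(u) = [(2.5+1.3j), (2.5-1.3j)]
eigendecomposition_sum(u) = [[0.44+2.22j,-0.36+0.70j], [(2.99-5.76j),(2.07-0.92j)]] + [[(0.44-2.22j), (-0.36-0.7j)], [(2.99+5.76j), (2.07+0.92j)]]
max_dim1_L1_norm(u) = 10.12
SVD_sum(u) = [[0.25, 0.17], [6.01, 4.10]] + [[0.62, -0.9], [-0.03, 0.04]]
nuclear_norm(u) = 8.37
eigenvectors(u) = [[0.26-0.21j, 0.26+0.21j], [(-0.94+0j), -0.94-0.00j]]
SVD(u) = [[-0.04,  -1.00], [-1.00,  0.04]] @ diag([7.279557166357828, 1.0944621792133291]) @ [[-0.83, -0.56], [-0.56, 0.83]]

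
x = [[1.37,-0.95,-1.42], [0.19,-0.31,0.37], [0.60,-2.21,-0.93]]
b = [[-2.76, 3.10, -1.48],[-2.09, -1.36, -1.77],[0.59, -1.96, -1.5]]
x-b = [[4.13, -4.05, 0.06], [2.28, 1.05, 2.14], [0.01, -0.25, 0.57]]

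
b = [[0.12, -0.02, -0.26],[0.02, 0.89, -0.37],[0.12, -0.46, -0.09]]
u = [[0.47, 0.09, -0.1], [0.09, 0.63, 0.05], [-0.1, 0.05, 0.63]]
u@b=[[0.05,0.12,-0.15], [0.03,0.54,-0.26], [0.06,-0.24,-0.05]]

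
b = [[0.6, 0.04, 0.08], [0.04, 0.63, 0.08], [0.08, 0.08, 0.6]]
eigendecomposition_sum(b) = [[0.19, 0.23, 0.23],  [0.23, 0.27, 0.28],  [0.23, 0.28, 0.28]] + [[0.26,-0.28,0.06], [-0.28,0.30,-0.06], [0.06,-0.06,0.01]] + [[0.15, 0.09, -0.21],[0.09, 0.06, -0.13],[-0.21, -0.13, 0.31]]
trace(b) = 1.83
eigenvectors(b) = [[-0.51, -0.67, -0.54],[-0.60, 0.72, -0.34],[-0.61, -0.15, 0.77]]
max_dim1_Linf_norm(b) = 0.63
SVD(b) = [[-0.51, 0.67, -0.54], [-0.60, -0.72, -0.34], [-0.61, 0.15, 0.77]] @ diag([0.7447523496248079, 0.5755077605199908, 0.5097398898552009]) @ [[-0.51, -0.6, -0.61], [0.67, -0.72, 0.15], [-0.54, -0.34, 0.77]]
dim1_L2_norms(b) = [0.61, 0.64, 0.61]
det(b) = 0.22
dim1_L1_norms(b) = [0.72, 0.75, 0.76]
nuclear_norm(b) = 1.83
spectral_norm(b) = 0.74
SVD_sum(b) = [[0.19, 0.23, 0.23],[0.23, 0.27, 0.28],[0.23, 0.28, 0.28]] + [[0.26, -0.28, 0.06], [-0.28, 0.30, -0.06], [0.06, -0.06, 0.01]] + [[0.15, 0.09, -0.21], [0.09, 0.06, -0.13], [-0.21, -0.13, 0.31]]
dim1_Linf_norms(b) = [0.6, 0.63, 0.6]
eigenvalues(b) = [0.74, 0.58, 0.51]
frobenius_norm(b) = 1.07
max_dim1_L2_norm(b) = 0.64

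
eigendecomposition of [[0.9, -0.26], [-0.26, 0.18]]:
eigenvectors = [[0.95, 0.31],[-0.31, 0.95]]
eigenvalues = [0.98, 0.1]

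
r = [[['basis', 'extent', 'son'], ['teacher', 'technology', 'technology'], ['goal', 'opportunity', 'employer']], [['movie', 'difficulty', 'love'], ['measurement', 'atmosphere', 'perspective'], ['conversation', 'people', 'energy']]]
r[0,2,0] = 'goal'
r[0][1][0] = 'teacher'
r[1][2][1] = 'people'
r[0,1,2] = 'technology'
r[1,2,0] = 'conversation'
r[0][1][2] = 'technology'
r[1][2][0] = 'conversation'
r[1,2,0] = 'conversation'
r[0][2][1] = 'opportunity'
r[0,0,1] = 'extent'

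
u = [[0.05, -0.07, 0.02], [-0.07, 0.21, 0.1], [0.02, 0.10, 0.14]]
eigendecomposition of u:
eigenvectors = [[-0.78, -0.6, -0.2], [-0.46, 0.32, 0.83], [0.43, -0.73, 0.53]]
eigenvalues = [-0.0, 0.11, 0.29]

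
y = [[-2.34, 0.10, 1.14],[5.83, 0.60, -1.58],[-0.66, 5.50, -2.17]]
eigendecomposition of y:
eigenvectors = [[(0.27+0j), -0.00-0.29j, -0.00+0.29j], [0.53+0.00j, -0.06+0.47j, (-0.06-0.47j)], [(0.8+0j), 0.83+0.00j, 0.83-0.00j]]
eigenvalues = [(1.21+0j), (-2.56+3.3j), (-2.56-3.3j)]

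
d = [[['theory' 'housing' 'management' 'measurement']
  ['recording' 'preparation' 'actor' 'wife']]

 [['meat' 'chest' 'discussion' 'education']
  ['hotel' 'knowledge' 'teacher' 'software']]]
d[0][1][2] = 'actor'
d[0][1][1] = 'preparation'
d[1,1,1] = 'knowledge'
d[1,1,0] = 'hotel'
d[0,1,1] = 'preparation'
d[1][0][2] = 'discussion'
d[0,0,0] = 'theory'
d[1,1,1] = 'knowledge'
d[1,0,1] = 'chest'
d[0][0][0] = 'theory'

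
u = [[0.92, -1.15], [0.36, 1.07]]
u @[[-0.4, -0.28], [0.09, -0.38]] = [[-0.47, 0.18], [-0.05, -0.51]]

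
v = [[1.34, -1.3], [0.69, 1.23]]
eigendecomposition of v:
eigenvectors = [[(0.81+0j), (0.81-0j)], [(0.03-0.59j), 0.03+0.59j]]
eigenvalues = [(1.28+0.95j), (1.28-0.95j)]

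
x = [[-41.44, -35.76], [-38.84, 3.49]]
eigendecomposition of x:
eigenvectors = [[-0.86,0.48], [-0.51,-0.88]]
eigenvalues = [-62.49, 24.54]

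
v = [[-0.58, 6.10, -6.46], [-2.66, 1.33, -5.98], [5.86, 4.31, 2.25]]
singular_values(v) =[10.68, 8.19, 0.79]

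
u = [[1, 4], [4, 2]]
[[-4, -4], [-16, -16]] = u @[[-4, -4], [0, 0]]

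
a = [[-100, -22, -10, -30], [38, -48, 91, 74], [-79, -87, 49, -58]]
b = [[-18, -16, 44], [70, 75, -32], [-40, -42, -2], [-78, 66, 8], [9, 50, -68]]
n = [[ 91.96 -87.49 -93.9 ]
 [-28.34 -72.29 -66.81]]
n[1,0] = -28.34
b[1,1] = 75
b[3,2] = 8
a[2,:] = [-79, -87, 49, -58]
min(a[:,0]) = -100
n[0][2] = -93.9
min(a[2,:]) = -87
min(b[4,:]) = -68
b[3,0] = -78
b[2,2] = -2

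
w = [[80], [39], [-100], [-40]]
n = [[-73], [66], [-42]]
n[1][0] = 66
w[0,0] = 80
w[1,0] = 39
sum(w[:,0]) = -21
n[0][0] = -73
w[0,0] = 80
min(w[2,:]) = -100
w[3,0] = -40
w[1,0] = 39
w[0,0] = 80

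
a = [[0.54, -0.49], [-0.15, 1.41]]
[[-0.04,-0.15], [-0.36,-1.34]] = a@[[-0.33, -1.25],[-0.29, -1.08]]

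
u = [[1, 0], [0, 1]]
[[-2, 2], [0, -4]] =u @ [[-2, 2], [0, -4]]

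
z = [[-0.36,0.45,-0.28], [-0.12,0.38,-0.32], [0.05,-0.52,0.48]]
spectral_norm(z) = 1.05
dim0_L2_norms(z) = [0.38, 0.79, 0.64]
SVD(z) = [[-0.58, 0.79, -0.23], [-0.49, -0.11, 0.87], [0.66, 0.61, 0.44]] @ diag([1.0517646358121984, 0.2622643141214699, 0.002929230825576239]) @ [[0.28,-0.75,0.60], [-0.91,-0.02,0.41], [-0.29,-0.66,-0.69]]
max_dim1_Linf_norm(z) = 0.52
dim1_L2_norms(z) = [0.64, 0.51, 0.71]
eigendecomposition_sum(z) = [[-0.04, 0.26, -0.24], [-0.05, 0.34, -0.31], [0.08, -0.53, 0.48]] + [[-0.32, 0.19, -0.04], [-0.07, 0.04, -0.01], [-0.03, 0.02, -0.00]] + [[0.00, -0.0, -0.00], [0.0, -0.0, -0.00], [0.00, -0.00, -0.00]]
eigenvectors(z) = [[0.38, 0.97, 0.30], [0.50, 0.22, 0.66], [-0.78, 0.08, 0.68]]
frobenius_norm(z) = 1.08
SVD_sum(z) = [[-0.17, 0.45, -0.36], [-0.14, 0.38, -0.31], [0.2, -0.52, 0.42]] + [[-0.19,-0.00,0.08], [0.03,0.00,-0.01], [-0.15,-0.0,0.07]] + [[0.00, 0.00, 0.00], [-0.0, -0.0, -0.00], [-0.00, -0.00, -0.0]]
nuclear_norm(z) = 1.32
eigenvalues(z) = [0.79, -0.28, -0.0]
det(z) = 0.00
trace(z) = 0.50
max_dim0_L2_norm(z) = 0.79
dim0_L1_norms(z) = [0.53, 1.35, 1.08]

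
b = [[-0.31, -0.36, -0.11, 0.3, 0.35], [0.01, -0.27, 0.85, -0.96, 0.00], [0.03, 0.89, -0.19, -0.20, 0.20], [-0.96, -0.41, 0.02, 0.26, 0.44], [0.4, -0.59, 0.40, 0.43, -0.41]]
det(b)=0.125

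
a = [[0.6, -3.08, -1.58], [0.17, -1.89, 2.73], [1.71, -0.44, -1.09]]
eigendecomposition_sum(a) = [[(0.57+0.96j), -0.98-0.38j, -1.40+0.68j], [0.48-0.39j, -0.13+0.56j, 0.48+0.71j], [(0.69+0.07j), (-0.56+0.35j), -0.18+0.96j]] + [[(0.57-0.96j), (-0.98+0.38j), (-1.4-0.68j)], [0.48+0.39j, -0.13-0.56j, 0.48-0.71j], [0.69-0.07j, (-0.56-0.35j), -0.18-0.96j]] + [[-0.54-0.00j, (-1.13+0j), (1.23+0j)],[-0.78-0.00j, -1.62+0.00j, 1.77+0.00j],[(0.32+0j), 0.67-0.00j, -0.73-0.00j]]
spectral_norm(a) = 3.78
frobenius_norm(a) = 5.26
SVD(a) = [[0.91, 0.16, 0.39], [0.27, -0.93, -0.25], [0.32, 0.33, -0.89]] @ diag([3.7788973614299928, 3.3829185032730495, 1.406519509992753]) @ [[0.3, -0.91, -0.28], [0.15, 0.34, -0.93], [-0.94, -0.24, -0.24]]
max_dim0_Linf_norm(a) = 3.08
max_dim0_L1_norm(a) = 5.41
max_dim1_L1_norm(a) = 5.26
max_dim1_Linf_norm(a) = 3.08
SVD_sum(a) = [[1.04, -3.12, -0.96], [0.31, -0.92, -0.28], [0.37, -1.11, -0.34]] + [[0.08, 0.18, -0.49], [-0.47, -1.06, 2.93], [0.17, 0.38, -1.04]] + [[-0.52,-0.13,-0.13],[0.33,0.08,0.08],[1.17,0.3,0.29]]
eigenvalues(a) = [(0.26+2.48j), (0.26-2.48j), (-2.9+0j)]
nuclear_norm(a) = 8.57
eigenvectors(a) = [[0.77+0.00j, 0.77-0.00j, -0.54+0.00j], [(-0.06-0.42j), (-0.06+0.42j), -0.78+0.00j], [(0.28-0.39j), 0.28+0.39j, (0.32+0j)]]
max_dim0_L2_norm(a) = 3.64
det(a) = -17.98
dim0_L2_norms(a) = [1.82, 3.64, 3.34]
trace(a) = -2.38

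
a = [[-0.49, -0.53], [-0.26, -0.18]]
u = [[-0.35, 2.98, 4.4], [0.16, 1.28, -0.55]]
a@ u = [[0.09,-2.14,-1.86], [0.06,-1.01,-1.05]]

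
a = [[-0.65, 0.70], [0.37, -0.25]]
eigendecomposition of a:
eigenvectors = [[-0.90,-0.68], [0.44,-0.73]]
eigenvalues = [-1.0, 0.1]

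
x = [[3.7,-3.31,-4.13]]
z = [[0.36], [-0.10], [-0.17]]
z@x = [[1.33, -1.19, -1.49], [-0.37, 0.33, 0.41], [-0.63, 0.56, 0.70]]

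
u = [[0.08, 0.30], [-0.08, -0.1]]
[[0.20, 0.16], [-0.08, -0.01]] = u @ [[0.27, -0.84], [0.59, 0.77]]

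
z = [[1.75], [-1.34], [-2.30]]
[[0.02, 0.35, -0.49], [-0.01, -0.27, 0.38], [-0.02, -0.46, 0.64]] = z @ [[0.01, 0.2, -0.28]]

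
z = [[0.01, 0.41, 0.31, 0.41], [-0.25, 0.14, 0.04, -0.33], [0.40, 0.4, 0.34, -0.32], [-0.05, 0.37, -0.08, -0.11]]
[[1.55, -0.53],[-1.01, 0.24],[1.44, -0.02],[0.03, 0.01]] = z@[[2.71, -0.13], [1.18, -0.28], [1.19, -0.31], [1.64, -0.78]]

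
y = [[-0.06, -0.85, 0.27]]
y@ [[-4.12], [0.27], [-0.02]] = [[0.01]]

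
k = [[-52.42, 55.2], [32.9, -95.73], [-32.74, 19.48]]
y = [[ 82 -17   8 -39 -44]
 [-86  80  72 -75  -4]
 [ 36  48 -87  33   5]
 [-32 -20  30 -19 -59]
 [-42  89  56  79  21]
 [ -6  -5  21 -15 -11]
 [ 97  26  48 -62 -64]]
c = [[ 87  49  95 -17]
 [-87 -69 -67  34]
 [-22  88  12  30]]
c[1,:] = [-87, -69, -67, 34]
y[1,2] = 72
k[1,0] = 32.9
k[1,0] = 32.9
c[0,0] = 87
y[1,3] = -75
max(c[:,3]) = 34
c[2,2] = 12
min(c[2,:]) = -22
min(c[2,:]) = -22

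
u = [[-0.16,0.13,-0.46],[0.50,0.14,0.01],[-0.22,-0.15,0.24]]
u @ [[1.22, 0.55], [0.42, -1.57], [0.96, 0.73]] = [[-0.58,-0.63],[0.68,0.06],[-0.10,0.29]]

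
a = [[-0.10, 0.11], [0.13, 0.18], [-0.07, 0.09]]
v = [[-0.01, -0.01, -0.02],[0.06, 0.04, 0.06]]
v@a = [[0.0, -0.00],[-0.0, 0.02]]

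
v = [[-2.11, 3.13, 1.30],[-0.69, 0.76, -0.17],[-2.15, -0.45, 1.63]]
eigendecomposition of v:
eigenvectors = [[(-0.75+0j), -0.75-0.00j, 0.09+0.00j], [(-0.16-0.23j), -0.16+0.23j, -0.29+0.00j], [(-0.47-0.38j), -0.47+0.38j, (0.95+0j)]]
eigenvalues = [(-0.64+1.63j), (-0.64-1.63j), (1.55+0j)]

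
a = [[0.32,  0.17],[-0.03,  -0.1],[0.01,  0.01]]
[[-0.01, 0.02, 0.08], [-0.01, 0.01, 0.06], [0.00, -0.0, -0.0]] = a@[[-0.07, 0.14, 0.67],[0.08, -0.16, -0.77]]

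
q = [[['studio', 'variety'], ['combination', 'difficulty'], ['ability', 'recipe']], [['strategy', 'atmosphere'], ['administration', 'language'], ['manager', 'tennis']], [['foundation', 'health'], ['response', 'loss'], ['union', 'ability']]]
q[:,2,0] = ['ability', 'manager', 'union']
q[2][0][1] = 'health'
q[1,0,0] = 'strategy'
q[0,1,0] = 'combination'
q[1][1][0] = 'administration'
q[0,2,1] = 'recipe'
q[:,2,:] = [['ability', 'recipe'], ['manager', 'tennis'], ['union', 'ability']]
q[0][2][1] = 'recipe'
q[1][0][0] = 'strategy'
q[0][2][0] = 'ability'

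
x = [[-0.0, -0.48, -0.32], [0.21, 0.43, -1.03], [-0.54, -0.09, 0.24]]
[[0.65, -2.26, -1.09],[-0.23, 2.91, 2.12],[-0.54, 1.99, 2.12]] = x @[[1.19, -5.31, -5.26],[-1.31, 5.72, 3.41],[-0.08, -1.52, -1.71]]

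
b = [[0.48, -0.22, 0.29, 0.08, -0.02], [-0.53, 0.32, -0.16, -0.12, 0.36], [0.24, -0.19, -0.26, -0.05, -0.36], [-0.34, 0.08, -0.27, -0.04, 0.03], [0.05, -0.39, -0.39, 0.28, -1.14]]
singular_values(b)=[1.47, 0.93, 0.27, 0.07, 0.0]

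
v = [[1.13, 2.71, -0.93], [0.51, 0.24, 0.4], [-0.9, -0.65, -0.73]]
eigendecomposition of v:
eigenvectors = [[-0.92, -0.67, -0.71], [-0.19, 0.39, 0.49], [0.34, -0.63, 0.50]]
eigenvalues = [2.03, -1.29, -0.09]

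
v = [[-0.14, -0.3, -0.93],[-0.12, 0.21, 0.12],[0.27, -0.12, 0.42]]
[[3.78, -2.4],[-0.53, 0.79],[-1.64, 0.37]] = v@[[-2.32, -3.40],  [-2.14, 0.04],  [-3.03, 3.08]]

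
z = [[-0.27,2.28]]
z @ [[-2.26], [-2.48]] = [[-5.04]]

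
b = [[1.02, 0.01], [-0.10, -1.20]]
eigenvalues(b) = [1.02, -1.2]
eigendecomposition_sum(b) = [[1.02, 0.0], [-0.05, -0.0]] + [[0.0, 0.01], [-0.05, -1.2]]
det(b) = -1.22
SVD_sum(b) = [[0.09,0.29], [-0.34,-1.13]] + [[0.93, -0.28], [0.24, -0.07]]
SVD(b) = [[-0.25, 0.97], [0.97, 0.25]] @ diag([1.2163869032257764, 1.0054366721284864]) @ [[-0.29,-0.96], [0.96,-0.29]]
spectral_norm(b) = 1.22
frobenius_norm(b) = 1.58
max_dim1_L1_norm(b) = 1.3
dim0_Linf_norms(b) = [1.02, 1.2]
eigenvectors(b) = [[1.0, -0.0], [-0.05, 1.00]]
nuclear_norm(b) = 2.22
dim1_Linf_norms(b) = [1.02, 1.2]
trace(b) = -0.18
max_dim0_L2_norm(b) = 1.2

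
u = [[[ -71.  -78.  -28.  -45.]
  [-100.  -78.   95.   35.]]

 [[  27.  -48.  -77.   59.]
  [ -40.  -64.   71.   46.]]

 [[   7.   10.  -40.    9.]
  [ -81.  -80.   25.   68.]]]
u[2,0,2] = -40.0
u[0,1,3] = 35.0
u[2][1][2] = 25.0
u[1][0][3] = 59.0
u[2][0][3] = 9.0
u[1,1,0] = -40.0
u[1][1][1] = -64.0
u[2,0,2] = -40.0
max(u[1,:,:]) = 71.0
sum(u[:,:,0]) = -258.0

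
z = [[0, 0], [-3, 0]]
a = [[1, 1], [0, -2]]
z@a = [[0, 0], [-3, -3]]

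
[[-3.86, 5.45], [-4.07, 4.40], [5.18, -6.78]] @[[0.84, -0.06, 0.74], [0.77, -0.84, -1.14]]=[[0.95, -4.35, -9.07],[-0.03, -3.45, -8.03],[-0.87, 5.38, 11.56]]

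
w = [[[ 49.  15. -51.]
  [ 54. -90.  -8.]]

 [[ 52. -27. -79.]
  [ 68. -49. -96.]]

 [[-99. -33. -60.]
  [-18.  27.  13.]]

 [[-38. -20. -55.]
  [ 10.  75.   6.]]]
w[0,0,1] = 15.0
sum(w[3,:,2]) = -49.0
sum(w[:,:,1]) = -102.0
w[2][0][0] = -99.0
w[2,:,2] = [-60.0, 13.0]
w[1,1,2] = -96.0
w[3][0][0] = -38.0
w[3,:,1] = [-20.0, 75.0]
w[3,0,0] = -38.0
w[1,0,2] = -79.0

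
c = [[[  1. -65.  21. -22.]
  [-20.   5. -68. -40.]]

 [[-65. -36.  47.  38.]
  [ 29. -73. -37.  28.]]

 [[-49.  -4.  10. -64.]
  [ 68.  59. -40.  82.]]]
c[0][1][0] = -20.0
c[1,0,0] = -65.0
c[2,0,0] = -49.0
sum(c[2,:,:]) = 62.0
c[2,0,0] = -49.0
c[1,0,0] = -65.0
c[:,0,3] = [-22.0, 38.0, -64.0]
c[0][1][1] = 5.0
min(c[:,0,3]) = -64.0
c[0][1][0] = -20.0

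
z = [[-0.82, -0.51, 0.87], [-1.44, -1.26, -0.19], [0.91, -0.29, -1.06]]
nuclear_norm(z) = 4.08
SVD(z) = [[-0.52, 0.29, 0.8], [-0.75, -0.61, -0.26], [0.42, -0.73, 0.54]] @ diag([2.296229080135794, 1.4211377359117368, 0.36083174348495184]) @ [[0.82, 0.47, -0.33], [-0.02, 0.59, 0.81], [0.57, -0.66, 0.49]]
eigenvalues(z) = [0.39, -2.05, -1.47]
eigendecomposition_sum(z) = [[0.20, -0.08, 0.13], [-0.19, 0.08, -0.13], [0.16, -0.07, 0.11]] + [[-1.06, -0.37, 0.86],[-1.82, -0.63, 1.47],[0.44, 0.15, -0.36]] + [[0.05, -0.06, -0.12],[0.58, -0.71, -1.54],[0.30, -0.37, -0.81]]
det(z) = 1.18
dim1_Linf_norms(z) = [0.87, 1.44, 1.06]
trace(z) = -3.14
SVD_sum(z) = [[-0.98, -0.57, 0.39], [-1.40, -0.81, 0.56], [0.78, 0.45, -0.31]] + [[-0.01, 0.24, 0.34], [0.01, -0.51, -0.71], [0.02, -0.61, -0.84]] + [[0.17, -0.19, 0.14], [-0.05, 0.06, -0.05], [0.11, -0.13, 0.10]]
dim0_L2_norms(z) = [1.89, 1.39, 1.38]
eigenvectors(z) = [[-0.62,  0.49,  0.07], [0.60,  0.85,  0.88], [-0.51,  -0.21,  0.46]]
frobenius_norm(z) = 2.72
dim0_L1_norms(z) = [3.17, 2.06, 2.12]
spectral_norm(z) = 2.30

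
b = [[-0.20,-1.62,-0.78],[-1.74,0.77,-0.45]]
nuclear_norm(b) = 3.75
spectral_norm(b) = 2.04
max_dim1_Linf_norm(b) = 1.74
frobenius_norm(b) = 2.66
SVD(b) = [[-0.53, 0.85], [0.85, 0.53]] @ diag([2.0399590338425164, 1.7129994571640432]) @ [[-0.67, 0.74, 0.01], [-0.63, -0.57, -0.53]]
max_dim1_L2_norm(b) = 1.96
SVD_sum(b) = [[0.72, -0.79, -0.01], [-1.17, 1.28, 0.02]] + [[-0.92, -0.83, -0.77], [-0.57, -0.51, -0.47]]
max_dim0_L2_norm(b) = 1.79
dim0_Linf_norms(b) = [1.74, 1.62, 0.78]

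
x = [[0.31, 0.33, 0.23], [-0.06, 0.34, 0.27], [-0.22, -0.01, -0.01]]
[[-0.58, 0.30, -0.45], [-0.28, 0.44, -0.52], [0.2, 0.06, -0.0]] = x @ [[-0.88, -0.32, 0.09], [-0.57, 0.85, -1.17], [-0.51, 0.50, -0.42]]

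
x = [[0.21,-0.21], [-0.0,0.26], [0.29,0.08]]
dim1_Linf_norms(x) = [0.21, 0.26, 0.29]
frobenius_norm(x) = 0.50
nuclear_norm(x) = 0.70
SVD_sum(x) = [[0.23, -0.18], [-0.13, 0.1], [0.14, -0.11]] + [[-0.02, -0.03], [0.13, 0.16], [0.15, 0.19]]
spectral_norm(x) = 0.38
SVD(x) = [[-0.78, 0.11], [0.42, -0.64], [-0.47, -0.76]] @ diag([0.3803307158766492, 0.3188236919690184]) @ [[-0.79, 0.62], [-0.62, -0.79]]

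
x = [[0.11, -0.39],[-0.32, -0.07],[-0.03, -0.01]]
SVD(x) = [[-0.99, -0.14], [0.14, -0.99], [0.00, -0.1]] @ diag([0.4065468878574178, 0.3274440837356024]) @ [[-0.38, 0.93], [0.93, 0.38]]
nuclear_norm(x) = 0.73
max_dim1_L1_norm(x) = 0.5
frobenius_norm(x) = 0.52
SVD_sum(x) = [[0.15, -0.37], [-0.02, 0.05], [-0.00, 0.00]] + [[-0.04, -0.02], [-0.30, -0.12], [-0.03, -0.01]]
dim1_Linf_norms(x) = [0.39, 0.32, 0.03]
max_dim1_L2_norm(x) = 0.41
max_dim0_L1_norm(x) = 0.47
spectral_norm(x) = 0.41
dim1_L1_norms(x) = [0.5, 0.39, 0.04]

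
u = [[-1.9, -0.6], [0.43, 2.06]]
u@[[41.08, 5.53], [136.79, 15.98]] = [[-160.13, -20.10], [299.45, 35.30]]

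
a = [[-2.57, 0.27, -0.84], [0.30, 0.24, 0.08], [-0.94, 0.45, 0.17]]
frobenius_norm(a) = 2.94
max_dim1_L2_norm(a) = 2.72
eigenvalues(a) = [-2.87, 0.29, 0.42]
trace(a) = -2.16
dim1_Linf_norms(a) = [2.57, 0.3, 0.94]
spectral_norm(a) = 2.88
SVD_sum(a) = [[-2.6, 0.35, -0.7], [0.26, -0.04, 0.07], [-0.87, 0.12, -0.24]] + [[0.01, -0.11, -0.11], [-0.02, 0.14, 0.14], [-0.05, 0.37, 0.37]] + [[0.01, 0.03, -0.03], [0.05, 0.13, -0.13], [-0.02, -0.04, 0.04]]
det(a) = -0.35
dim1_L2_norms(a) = [2.72, 0.39, 1.06]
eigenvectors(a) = [[0.95, -0.29, -0.27], [-0.1, -0.39, -0.03], [0.31, 0.87, 0.96]]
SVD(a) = [[-0.94, -0.27, 0.2], [0.1, 0.34, 0.94], [-0.32, 0.9, -0.3]] @ diag([2.8756167077697814, 0.5829264895659759, 0.20838727830069648]) @ [[0.96, -0.13, 0.26],[-0.09, 0.71, 0.7],[0.28, 0.69, -0.67]]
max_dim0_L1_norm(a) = 3.81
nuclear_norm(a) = 3.67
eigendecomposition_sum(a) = [[-2.6, 0.33, -0.73],  [0.27, -0.03, 0.08],  [-0.84, 0.11, -0.24]] + [[0.02, 0.23, 0.01],[0.03, 0.3, 0.02],[-0.06, -0.68, -0.04]] + [[0.01, -0.29, -0.12], [0.00, -0.03, -0.01], [-0.04, 1.03, 0.44]]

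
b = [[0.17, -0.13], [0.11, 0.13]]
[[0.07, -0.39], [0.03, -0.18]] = b @ [[0.36, -2.04],[-0.06, 0.32]]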